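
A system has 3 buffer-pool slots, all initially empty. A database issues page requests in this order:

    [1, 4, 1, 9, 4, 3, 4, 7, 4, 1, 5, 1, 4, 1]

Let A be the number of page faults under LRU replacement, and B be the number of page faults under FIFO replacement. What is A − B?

-1

Under LRU: F F . F . F . F . F F . . . → 7 faults.
Under FIFO: F F . F . F . F F F F . . . → 8 faults.
A − B = 7 − 8 = -1.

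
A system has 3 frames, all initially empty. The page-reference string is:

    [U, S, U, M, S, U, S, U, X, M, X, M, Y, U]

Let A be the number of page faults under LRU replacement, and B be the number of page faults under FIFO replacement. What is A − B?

1

Under LRU: F F . F . . . . F F . . F F → 7 faults.
Under FIFO: F F . F . . . . F . . . F F → 6 faults.
A − B = 7 − 6 = 1.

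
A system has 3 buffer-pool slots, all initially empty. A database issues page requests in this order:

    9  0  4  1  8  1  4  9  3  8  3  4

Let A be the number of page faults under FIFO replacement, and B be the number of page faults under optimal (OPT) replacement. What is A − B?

Under FIFO: F F F F F . . F F . . F → 8 faults.
Under OPT: F F F F F . . F F . . . → 7 faults.
A − B = 8 − 7 = 1.

1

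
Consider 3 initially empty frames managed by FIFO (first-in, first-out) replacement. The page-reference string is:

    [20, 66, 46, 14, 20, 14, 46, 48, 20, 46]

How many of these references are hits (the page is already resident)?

3

20 → miss, frames {20}
66 → miss, frames {20,66}
46 → miss, frames {20,66,46}
14 → miss, evict 20, frames {66,46,14}
20 → miss, evict 66, frames {46,14,20}
14 → hit
46 → hit
48 → miss, evict 46, frames {14,20,48}
20 → hit
46 → miss, evict 14, frames {20,48,46}
Hits: 3.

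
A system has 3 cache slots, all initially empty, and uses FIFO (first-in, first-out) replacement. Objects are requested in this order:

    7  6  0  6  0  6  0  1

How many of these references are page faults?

7 -> miss, frames [7]
6 -> miss, frames [7, 6]
0 -> miss, frames [7, 6, 0]
6 -> hit
0 -> hit
6 -> hit
0 -> hit
1 -> miss, evict 7, frames [6, 0, 1]
Page faults: 4.

4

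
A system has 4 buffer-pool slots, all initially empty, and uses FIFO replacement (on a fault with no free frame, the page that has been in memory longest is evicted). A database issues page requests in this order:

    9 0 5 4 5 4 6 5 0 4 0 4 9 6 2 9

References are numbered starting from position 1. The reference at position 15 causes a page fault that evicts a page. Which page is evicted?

5

pos 1: 9 → miss, frames {9}
pos 2: 0 → miss, frames {9,0}
pos 3: 5 → miss, frames {9,0,5}
pos 4: 4 → miss, frames {9,0,5,4}
pos 5: 5 → hit
pos 6: 4 → hit
pos 7: 6 → miss, evict 9, frames {0,5,4,6}
pos 8: 5 → hit
pos 9: 0 → hit
pos 10: 4 → hit
pos 11: 0 → hit
pos 12: 4 → hit
pos 13: 9 → miss, evict 0, frames {5,4,6,9}
pos 14: 6 → hit
pos 15: 2 → miss, evict 5, frames {4,6,9,2}
At position 15, page 5 is evicted.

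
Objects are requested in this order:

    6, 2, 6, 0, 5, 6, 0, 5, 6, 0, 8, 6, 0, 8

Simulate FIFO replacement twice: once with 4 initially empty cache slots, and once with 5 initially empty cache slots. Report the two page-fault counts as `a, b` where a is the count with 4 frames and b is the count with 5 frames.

6, 5

4 frames: F F . F F . . . . . F F . . → 6 faults.
5 frames: F F . F F . . . . . F . . . → 5 faults.
5 < 6: adding a frame reduced faults, as is typical.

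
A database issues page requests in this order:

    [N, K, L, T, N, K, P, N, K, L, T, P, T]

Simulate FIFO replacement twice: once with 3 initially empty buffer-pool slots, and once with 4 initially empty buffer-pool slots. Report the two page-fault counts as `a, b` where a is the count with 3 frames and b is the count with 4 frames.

3 frames: F F F F F F F . . F F . . → 9 faults.
4 frames: F F F F . . F F F F F F . → 10 faults.
10 > 9: adding a frame increased faults — Belady's anomaly.

9, 10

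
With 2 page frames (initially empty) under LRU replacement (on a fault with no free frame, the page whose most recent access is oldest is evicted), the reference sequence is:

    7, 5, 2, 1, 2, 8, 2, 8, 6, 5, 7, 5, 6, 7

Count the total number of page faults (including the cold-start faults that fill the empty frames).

10

7 → miss, frames (7)
5 → miss, frames (7 5)
2 → miss, evict 7, frames (5 2)
1 → miss, evict 5, frames (2 1)
2 → hit
8 → miss, evict 1, frames (2 8)
2 → hit
8 → hit
6 → miss, evict 2, frames (8 6)
5 → miss, evict 8, frames (6 5)
7 → miss, evict 6, frames (5 7)
5 → hit
6 → miss, evict 7, frames (5 6)
7 → miss, evict 5, frames (6 7)
Page faults: 10.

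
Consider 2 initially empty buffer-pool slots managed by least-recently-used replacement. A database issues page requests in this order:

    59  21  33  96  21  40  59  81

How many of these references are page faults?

8

59 → fault, frames (59)
21 → fault, frames (59 21)
33 → fault, evict 59, frames (21 33)
96 → fault, evict 21, frames (33 96)
21 → fault, evict 33, frames (96 21)
40 → fault, evict 96, frames (21 40)
59 → fault, evict 21, frames (40 59)
81 → fault, evict 40, frames (59 81)
Page faults: 8.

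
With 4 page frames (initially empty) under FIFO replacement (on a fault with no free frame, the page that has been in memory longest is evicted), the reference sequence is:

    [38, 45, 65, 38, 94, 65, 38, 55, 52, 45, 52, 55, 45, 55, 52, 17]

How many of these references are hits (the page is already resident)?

38: miss, frames {38}
45: miss, frames {38,45}
65: miss, frames {38,45,65}
38: hit
94: miss, frames {38,45,65,94}
65: hit
38: hit
55: miss, evict 38, frames {45,65,94,55}
52: miss, evict 45, frames {65,94,55,52}
45: miss, evict 65, frames {94,55,52,45}
52: hit
55: hit
45: hit
55: hit
52: hit
17: miss, evict 94, frames {55,52,45,17}
Hits: 8.

8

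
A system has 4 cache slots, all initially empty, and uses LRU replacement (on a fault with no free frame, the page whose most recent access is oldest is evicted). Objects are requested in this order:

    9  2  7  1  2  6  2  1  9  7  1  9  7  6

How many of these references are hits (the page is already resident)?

9 -> miss, frames (9)
2 -> miss, frames (9 2)
7 -> miss, frames (9 2 7)
1 -> miss, frames (9 2 7 1)
2 -> hit
6 -> miss, evict 9, frames (7 1 2 6)
2 -> hit
1 -> hit
9 -> miss, evict 7, frames (6 2 1 9)
7 -> miss, evict 6, frames (2 1 9 7)
1 -> hit
9 -> hit
7 -> hit
6 -> miss, evict 2, frames (1 9 7 6)
Hits: 6.

6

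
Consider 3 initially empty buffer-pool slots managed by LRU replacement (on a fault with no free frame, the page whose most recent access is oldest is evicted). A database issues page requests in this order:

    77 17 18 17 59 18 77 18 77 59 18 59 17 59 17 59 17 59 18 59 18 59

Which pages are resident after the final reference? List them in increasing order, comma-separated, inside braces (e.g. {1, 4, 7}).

77 -> fault, frames {77}
17 -> fault, frames {77,17}
18 -> fault, frames {77,17,18}
17 -> hit
59 -> fault, evict 77, frames {18,17,59}
18 -> hit
77 -> fault, evict 17, frames {59,18,77}
18 -> hit
77 -> hit
59 -> hit
18 -> hit
59 -> hit
17 -> fault, evict 77, frames {18,59,17}
59 -> hit
17 -> hit
59 -> hit
17 -> hit
59 -> hit
18 -> hit
59 -> hit
18 -> hit
59 -> hit

{17, 18, 59}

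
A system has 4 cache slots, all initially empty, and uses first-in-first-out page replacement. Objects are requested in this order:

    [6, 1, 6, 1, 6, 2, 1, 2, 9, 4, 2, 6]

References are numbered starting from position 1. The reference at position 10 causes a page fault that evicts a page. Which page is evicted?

pos 1: 6 → miss, frames (6)
pos 2: 1 → miss, frames (6 1)
pos 3: 6 → hit
pos 4: 1 → hit
pos 5: 6 → hit
pos 6: 2 → miss, frames (6 1 2)
pos 7: 1 → hit
pos 8: 2 → hit
pos 9: 9 → miss, frames (6 1 2 9)
pos 10: 4 → miss, evict 6, frames (1 2 9 4)
At position 10, page 6 is evicted.

6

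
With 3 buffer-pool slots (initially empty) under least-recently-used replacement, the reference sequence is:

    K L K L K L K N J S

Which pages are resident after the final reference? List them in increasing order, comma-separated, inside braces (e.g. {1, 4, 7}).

{J, N, S}

K: fault, frames {K}
L: fault, frames {K,L}
K: hit
L: hit
K: hit
L: hit
K: hit
N: fault, frames {L,K,N}
J: fault, evict L, frames {K,N,J}
S: fault, evict K, frames {N,J,S}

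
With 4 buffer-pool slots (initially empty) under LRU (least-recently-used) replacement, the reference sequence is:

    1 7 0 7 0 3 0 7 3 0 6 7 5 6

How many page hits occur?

8

1: miss, frames (1)
7: miss, frames (1 7)
0: miss, frames (1 7 0)
7: hit
0: hit
3: miss, frames (1 7 0 3)
0: hit
7: hit
3: hit
0: hit
6: miss, evict 1, frames (7 3 0 6)
7: hit
5: miss, evict 3, frames (0 6 7 5)
6: hit
Hits: 8.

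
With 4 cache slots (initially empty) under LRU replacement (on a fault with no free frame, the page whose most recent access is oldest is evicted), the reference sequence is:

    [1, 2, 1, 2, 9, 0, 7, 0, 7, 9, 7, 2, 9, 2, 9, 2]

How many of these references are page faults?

5

1 → fault, frames [1]
2 → fault, frames [1, 2]
1 → hit
2 → hit
9 → fault, frames [1, 2, 9]
0 → fault, frames [1, 2, 9, 0]
7 → fault, evict 1, frames [2, 9, 0, 7]
0 → hit
7 → hit
9 → hit
7 → hit
2 → hit
9 → hit
2 → hit
9 → hit
2 → hit
Page faults: 5.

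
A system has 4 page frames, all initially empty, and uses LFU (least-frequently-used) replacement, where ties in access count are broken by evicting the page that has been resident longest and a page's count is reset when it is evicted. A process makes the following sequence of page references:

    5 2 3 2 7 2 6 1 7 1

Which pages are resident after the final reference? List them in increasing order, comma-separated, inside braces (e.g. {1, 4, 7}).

{1, 2, 6, 7}

5 → miss, frames [5]
2 → miss, frames [5, 2]
3 → miss, frames [5, 2, 3]
2 → hit
7 → miss, frames [5, 2, 3, 7]
2 → hit
6 → miss, evict 5, frames [2, 3, 7, 6]
1 → miss, evict 3, frames [2, 7, 6, 1]
7 → hit
1 → hit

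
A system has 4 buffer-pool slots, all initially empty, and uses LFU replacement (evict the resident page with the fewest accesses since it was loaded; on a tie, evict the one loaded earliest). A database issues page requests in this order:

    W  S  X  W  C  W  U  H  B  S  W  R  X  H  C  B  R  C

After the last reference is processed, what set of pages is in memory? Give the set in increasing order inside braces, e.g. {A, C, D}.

{B, C, R, W}

W: fault, frames [W]
S: fault, frames [W, S]
X: fault, frames [W, S, X]
W: hit
C: fault, frames [W, S, X, C]
W: hit
U: fault, evict S, frames [W, X, C, U]
H: fault, evict X, frames [W, C, U, H]
B: fault, evict C, frames [W, U, H, B]
S: fault, evict U, frames [W, H, B, S]
W: hit
R: fault, evict H, frames [W, B, S, R]
X: fault, evict B, frames [W, S, R, X]
H: fault, evict S, frames [W, R, X, H]
C: fault, evict R, frames [W, X, H, C]
B: fault, evict X, frames [W, H, C, B]
R: fault, evict H, frames [W, C, B, R]
C: hit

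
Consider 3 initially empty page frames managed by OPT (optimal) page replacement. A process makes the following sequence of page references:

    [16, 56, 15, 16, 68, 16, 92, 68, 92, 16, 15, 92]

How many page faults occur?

16: fault, frames {16}
56: fault, frames {16,56}
15: fault, frames {16,56,15}
16: hit
68: fault, evict 56, frames {16,15,68}
16: hit
92: fault, evict 15, frames {16,68,92}
68: hit
92: hit
16: hit
15: fault, evict 68, frames {16,92,15}
92: hit
Page faults: 6.

6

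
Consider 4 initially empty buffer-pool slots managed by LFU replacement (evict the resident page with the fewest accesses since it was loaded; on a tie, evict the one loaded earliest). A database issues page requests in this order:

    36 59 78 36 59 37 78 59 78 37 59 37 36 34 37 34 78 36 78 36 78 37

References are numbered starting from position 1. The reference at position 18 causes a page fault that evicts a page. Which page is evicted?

34

pos 1: 36 → fault, frames {36}
pos 2: 59 → fault, frames {36,59}
pos 3: 78 → fault, frames {36,59,78}
pos 4: 36 → hit
pos 5: 59 → hit
pos 6: 37 → fault, frames {36,59,78,37}
pos 7: 78 → hit
pos 8: 59 → hit
pos 9: 78 → hit
pos 10: 37 → hit
pos 11: 59 → hit
pos 12: 37 → hit
pos 13: 36 → hit
pos 14: 34 → fault, evict 36, frames {59,78,37,34}
pos 15: 37 → hit
pos 16: 34 → hit
pos 17: 78 → hit
pos 18: 36 → fault, evict 34, frames {59,78,37,36}
At position 18, page 34 is evicted.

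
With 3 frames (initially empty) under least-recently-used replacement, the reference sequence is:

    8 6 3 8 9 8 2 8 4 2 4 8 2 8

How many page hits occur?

8 → miss, frames [8]
6 → miss, frames [8, 6]
3 → miss, frames [8, 6, 3]
8 → hit
9 → miss, evict 6, frames [3, 8, 9]
8 → hit
2 → miss, evict 3, frames [9, 8, 2]
8 → hit
4 → miss, evict 9, frames [2, 8, 4]
2 → hit
4 → hit
8 → hit
2 → hit
8 → hit
Hits: 8.

8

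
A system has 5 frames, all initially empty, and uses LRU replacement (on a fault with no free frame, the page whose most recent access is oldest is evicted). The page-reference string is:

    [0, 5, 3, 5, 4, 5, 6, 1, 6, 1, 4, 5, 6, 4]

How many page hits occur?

0 → fault, frames [0]
5 → fault, frames [0, 5]
3 → fault, frames [0, 5, 3]
5 → hit
4 → fault, frames [0, 3, 5, 4]
5 → hit
6 → fault, frames [0, 3, 4, 5, 6]
1 → fault, evict 0, frames [3, 4, 5, 6, 1]
6 → hit
1 → hit
4 → hit
5 → hit
6 → hit
4 → hit
Hits: 8.

8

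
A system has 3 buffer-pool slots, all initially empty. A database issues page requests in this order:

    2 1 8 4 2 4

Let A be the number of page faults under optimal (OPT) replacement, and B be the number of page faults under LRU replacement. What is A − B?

Under OPT: F F F F . . → 4 faults.
Under LRU: F F F F F . → 5 faults.
A − B = 4 − 5 = -1.

-1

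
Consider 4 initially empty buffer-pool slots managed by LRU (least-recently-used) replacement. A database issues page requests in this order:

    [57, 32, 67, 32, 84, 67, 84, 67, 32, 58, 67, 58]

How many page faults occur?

57: fault, frames (57)
32: fault, frames (57 32)
67: fault, frames (57 32 67)
32: hit
84: fault, frames (57 67 32 84)
67: hit
84: hit
67: hit
32: hit
58: fault, evict 57, frames (84 67 32 58)
67: hit
58: hit
Page faults: 5.

5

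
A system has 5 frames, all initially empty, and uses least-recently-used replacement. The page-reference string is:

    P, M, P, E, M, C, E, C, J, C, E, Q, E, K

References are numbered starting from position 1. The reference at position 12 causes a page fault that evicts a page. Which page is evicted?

P

pos 1: P: fault, frames (P)
pos 2: M: fault, frames (P M)
pos 3: P: hit
pos 4: E: fault, frames (M P E)
pos 5: M: hit
pos 6: C: fault, frames (P E M C)
pos 7: E: hit
pos 8: C: hit
pos 9: J: fault, frames (P M E C J)
pos 10: C: hit
pos 11: E: hit
pos 12: Q: fault, evict P, frames (M J C E Q)
At position 12, page P is evicted.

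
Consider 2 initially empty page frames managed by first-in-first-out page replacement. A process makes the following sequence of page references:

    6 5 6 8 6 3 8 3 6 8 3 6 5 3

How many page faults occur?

6 -> fault, frames {6}
5 -> fault, frames {6,5}
6 -> hit
8 -> fault, evict 6, frames {5,8}
6 -> fault, evict 5, frames {8,6}
3 -> fault, evict 8, frames {6,3}
8 -> fault, evict 6, frames {3,8}
3 -> hit
6 -> fault, evict 3, frames {8,6}
8 -> hit
3 -> fault, evict 8, frames {6,3}
6 -> hit
5 -> fault, evict 6, frames {3,5}
3 -> hit
Page faults: 9.

9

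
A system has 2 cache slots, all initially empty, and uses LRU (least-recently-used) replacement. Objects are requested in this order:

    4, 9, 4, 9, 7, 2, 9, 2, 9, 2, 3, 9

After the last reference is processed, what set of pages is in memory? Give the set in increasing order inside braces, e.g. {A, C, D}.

4 → miss, frames (4)
9 → miss, frames (4 9)
4 → hit
9 → hit
7 → miss, evict 4, frames (9 7)
2 → miss, evict 9, frames (7 2)
9 → miss, evict 7, frames (2 9)
2 → hit
9 → hit
2 → hit
3 → miss, evict 9, frames (2 3)
9 → miss, evict 2, frames (3 9)

{3, 9}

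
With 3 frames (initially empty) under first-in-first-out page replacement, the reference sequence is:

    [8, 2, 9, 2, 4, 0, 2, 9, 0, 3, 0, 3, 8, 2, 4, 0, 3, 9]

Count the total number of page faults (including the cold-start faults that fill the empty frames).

8 → fault, frames {8}
2 → fault, frames {8,2}
9 → fault, frames {8,2,9}
2 → hit
4 → fault, evict 8, frames {2,9,4}
0 → fault, evict 2, frames {9,4,0}
2 → fault, evict 9, frames {4,0,2}
9 → fault, evict 4, frames {0,2,9}
0 → hit
3 → fault, evict 0, frames {2,9,3}
0 → fault, evict 2, frames {9,3,0}
3 → hit
8 → fault, evict 9, frames {3,0,8}
2 → fault, evict 3, frames {0,8,2}
4 → fault, evict 0, frames {8,2,4}
0 → fault, evict 8, frames {2,4,0}
3 → fault, evict 2, frames {4,0,3}
9 → fault, evict 4, frames {0,3,9}
Page faults: 15.

15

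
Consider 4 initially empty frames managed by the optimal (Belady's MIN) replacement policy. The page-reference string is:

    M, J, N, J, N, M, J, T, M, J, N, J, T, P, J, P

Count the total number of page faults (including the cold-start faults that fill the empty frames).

M -> fault, frames {M}
J -> fault, frames {M,J}
N -> fault, frames {M,J,N}
J -> hit
N -> hit
M -> hit
J -> hit
T -> fault, frames {M,J,N,T}
M -> hit
J -> hit
N -> hit
J -> hit
T -> hit
P -> fault, evict T, frames {M,J,N,P}
J -> hit
P -> hit
Page faults: 5.

5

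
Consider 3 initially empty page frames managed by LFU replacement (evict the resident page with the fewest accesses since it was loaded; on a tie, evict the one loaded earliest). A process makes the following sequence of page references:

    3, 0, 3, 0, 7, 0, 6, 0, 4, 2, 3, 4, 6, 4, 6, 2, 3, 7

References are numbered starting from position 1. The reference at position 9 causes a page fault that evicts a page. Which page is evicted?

6

pos 1: 3 → fault, frames {3}
pos 2: 0 → fault, frames {3,0}
pos 3: 3 → hit
pos 4: 0 → hit
pos 5: 7 → fault, frames {3,0,7}
pos 6: 0 → hit
pos 7: 6 → fault, evict 7, frames {3,0,6}
pos 8: 0 → hit
pos 9: 4 → fault, evict 6, frames {3,0,4}
At position 9, page 6 is evicted.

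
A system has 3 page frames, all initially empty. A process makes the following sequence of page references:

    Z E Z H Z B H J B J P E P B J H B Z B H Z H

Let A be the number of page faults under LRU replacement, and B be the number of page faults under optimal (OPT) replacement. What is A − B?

2

Under LRU: F F . F . F . F . . F F . F F F . F . . . . → 11 faults.
Under OPT: F F . F . F . F . . F . . . F F . F . . . . → 9 faults.
A − B = 11 − 9 = 2.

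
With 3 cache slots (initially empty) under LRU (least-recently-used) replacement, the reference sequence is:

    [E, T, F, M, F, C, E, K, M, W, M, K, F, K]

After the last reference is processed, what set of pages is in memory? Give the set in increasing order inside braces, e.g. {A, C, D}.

E: fault, frames [E]
T: fault, frames [E, T]
F: fault, frames [E, T, F]
M: fault, evict E, frames [T, F, M]
F: hit
C: fault, evict T, frames [M, F, C]
E: fault, evict M, frames [F, C, E]
K: fault, evict F, frames [C, E, K]
M: fault, evict C, frames [E, K, M]
W: fault, evict E, frames [K, M, W]
M: hit
K: hit
F: fault, evict W, frames [M, K, F]
K: hit

{F, K, M}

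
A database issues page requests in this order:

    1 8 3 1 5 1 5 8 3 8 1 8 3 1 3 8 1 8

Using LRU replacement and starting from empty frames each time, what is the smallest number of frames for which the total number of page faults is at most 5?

f=1: 18 faults
f=2: 12 faults
f=3: 7 faults
f=4: 4 faults
Smallest f with faults ≤ 5 is 4.

4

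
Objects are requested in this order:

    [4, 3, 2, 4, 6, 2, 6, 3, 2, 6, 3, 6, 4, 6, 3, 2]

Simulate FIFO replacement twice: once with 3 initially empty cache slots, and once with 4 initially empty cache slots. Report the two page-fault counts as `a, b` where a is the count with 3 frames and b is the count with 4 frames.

3 frames: F F F . F . . . . . . . F . F F → 7 faults.
4 frames: F F F . F . . . . . . . . . . . → 4 faults.
4 < 7: adding a frame reduced faults, as is typical.

7, 4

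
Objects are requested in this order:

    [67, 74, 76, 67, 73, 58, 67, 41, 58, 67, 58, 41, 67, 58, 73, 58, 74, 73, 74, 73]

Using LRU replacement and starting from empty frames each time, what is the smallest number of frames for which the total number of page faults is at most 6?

f=1: 20 faults
f=2: 16 faults
f=3: 8 faults
f=4: 7 faults
f=5: 7 faults
f=6: 6 faults
Smallest f with faults ≤ 6 is 6.

6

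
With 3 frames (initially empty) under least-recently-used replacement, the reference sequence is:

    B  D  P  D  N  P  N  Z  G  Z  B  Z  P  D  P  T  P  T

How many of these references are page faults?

10

B → miss, frames {B}
D → miss, frames {B,D}
P → miss, frames {B,D,P}
D → hit
N → miss, evict B, frames {P,D,N}
P → hit
N → hit
Z → miss, evict D, frames {P,N,Z}
G → miss, evict P, frames {N,Z,G}
Z → hit
B → miss, evict N, frames {G,Z,B}
Z → hit
P → miss, evict G, frames {B,Z,P}
D → miss, evict B, frames {Z,P,D}
P → hit
T → miss, evict Z, frames {D,P,T}
P → hit
T → hit
Page faults: 10.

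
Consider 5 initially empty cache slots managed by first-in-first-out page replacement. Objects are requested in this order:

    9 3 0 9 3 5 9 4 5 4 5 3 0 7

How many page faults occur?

6

9: fault, frames [9]
3: fault, frames [9, 3]
0: fault, frames [9, 3, 0]
9: hit
3: hit
5: fault, frames [9, 3, 0, 5]
9: hit
4: fault, frames [9, 3, 0, 5, 4]
5: hit
4: hit
5: hit
3: hit
0: hit
7: fault, evict 9, frames [3, 0, 5, 4, 7]
Page faults: 6.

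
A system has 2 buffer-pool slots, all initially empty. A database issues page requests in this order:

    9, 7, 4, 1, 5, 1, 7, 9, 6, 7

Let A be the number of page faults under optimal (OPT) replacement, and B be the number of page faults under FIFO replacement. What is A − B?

Under OPT: F F F F F . F F F . → 8 faults.
Under FIFO: F F F F F . F F F F → 9 faults.
A − B = 8 − 9 = -1.

-1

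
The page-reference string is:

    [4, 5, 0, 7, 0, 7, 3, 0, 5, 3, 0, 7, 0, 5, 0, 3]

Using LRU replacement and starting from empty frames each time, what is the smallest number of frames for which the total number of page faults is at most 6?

f=1: 16 faults
f=2: 12 faults
f=3: 9 faults
f=4: 5 faults
f=5: 5 faults
Smallest f with faults ≤ 6 is 4.

4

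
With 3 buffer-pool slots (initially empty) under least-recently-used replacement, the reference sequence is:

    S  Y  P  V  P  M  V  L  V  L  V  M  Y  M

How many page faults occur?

7

S → miss, frames [S]
Y → miss, frames [S, Y]
P → miss, frames [S, Y, P]
V → miss, evict S, frames [Y, P, V]
P → hit
M → miss, evict Y, frames [V, P, M]
V → hit
L → miss, evict P, frames [M, V, L]
V → hit
L → hit
V → hit
M → hit
Y → miss, evict L, frames [V, M, Y]
M → hit
Page faults: 7.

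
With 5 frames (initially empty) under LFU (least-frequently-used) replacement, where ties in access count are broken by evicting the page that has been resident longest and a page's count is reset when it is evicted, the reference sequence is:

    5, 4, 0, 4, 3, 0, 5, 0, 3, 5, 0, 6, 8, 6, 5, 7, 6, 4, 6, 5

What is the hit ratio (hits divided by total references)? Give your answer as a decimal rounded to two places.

5 -> miss, frames {5}
4 -> miss, frames {5,4}
0 -> miss, frames {5,4,0}
4 -> hit
3 -> miss, frames {5,4,0,3}
0 -> hit
5 -> hit
0 -> hit
3 -> hit
5 -> hit
0 -> hit
6 -> miss, frames {5,4,0,3,6}
8 -> miss, evict 6, frames {5,4,0,3,8}
6 -> miss, evict 8, frames {5,4,0,3,6}
5 -> hit
7 -> miss, evict 6, frames {5,4,0,3,7}
6 -> miss, evict 7, frames {5,4,0,3,6}
4 -> hit
6 -> hit
5 -> hit
Hits: 11 of 20 references → 11/20 = 0.5500.

0.55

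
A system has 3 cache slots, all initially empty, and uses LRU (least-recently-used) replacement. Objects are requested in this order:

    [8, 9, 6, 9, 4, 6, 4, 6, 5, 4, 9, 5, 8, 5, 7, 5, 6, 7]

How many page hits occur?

9

8: fault, frames [8]
9: fault, frames [8, 9]
6: fault, frames [8, 9, 6]
9: hit
4: fault, evict 8, frames [6, 9, 4]
6: hit
4: hit
6: hit
5: fault, evict 9, frames [4, 6, 5]
4: hit
9: fault, evict 6, frames [5, 4, 9]
5: hit
8: fault, evict 4, frames [9, 5, 8]
5: hit
7: fault, evict 9, frames [8, 5, 7]
5: hit
6: fault, evict 8, frames [7, 5, 6]
7: hit
Hits: 9.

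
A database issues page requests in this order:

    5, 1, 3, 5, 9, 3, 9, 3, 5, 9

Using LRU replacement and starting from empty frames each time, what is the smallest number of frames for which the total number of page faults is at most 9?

2

f=1: 10 faults
f=2: 8 faults
f=3: 4 faults
f=4: 4 faults
Smallest f with faults ≤ 9 is 2.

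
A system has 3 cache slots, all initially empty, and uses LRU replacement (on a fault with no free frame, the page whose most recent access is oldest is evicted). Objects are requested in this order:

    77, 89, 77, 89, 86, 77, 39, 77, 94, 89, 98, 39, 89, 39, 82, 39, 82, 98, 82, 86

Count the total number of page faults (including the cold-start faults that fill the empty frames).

77: miss, frames (77)
89: miss, frames (77 89)
77: hit
89: hit
86: miss, frames (77 89 86)
77: hit
39: miss, evict 89, frames (86 77 39)
77: hit
94: miss, evict 86, frames (39 77 94)
89: miss, evict 39, frames (77 94 89)
98: miss, evict 77, frames (94 89 98)
39: miss, evict 94, frames (89 98 39)
89: hit
39: hit
82: miss, evict 98, frames (89 39 82)
39: hit
82: hit
98: miss, evict 89, frames (39 82 98)
82: hit
86: miss, evict 39, frames (98 82 86)
Page faults: 11.

11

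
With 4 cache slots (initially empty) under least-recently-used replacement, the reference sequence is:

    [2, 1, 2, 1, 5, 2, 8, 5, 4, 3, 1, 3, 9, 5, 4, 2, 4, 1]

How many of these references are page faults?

12

2 → fault, frames [2]
1 → fault, frames [2, 1]
2 → hit
1 → hit
5 → fault, frames [2, 1, 5]
2 → hit
8 → fault, frames [1, 5, 2, 8]
5 → hit
4 → fault, evict 1, frames [2, 8, 5, 4]
3 → fault, evict 2, frames [8, 5, 4, 3]
1 → fault, evict 8, frames [5, 4, 3, 1]
3 → hit
9 → fault, evict 5, frames [4, 1, 3, 9]
5 → fault, evict 4, frames [1, 3, 9, 5]
4 → fault, evict 1, frames [3, 9, 5, 4]
2 → fault, evict 3, frames [9, 5, 4, 2]
4 → hit
1 → fault, evict 9, frames [5, 2, 4, 1]
Page faults: 12.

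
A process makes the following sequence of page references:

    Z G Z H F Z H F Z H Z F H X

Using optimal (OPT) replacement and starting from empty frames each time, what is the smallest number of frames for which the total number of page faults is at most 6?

f=1: 14 faults
f=2: 8 faults
f=3: 5 faults
f=4: 5 faults
f=5: 5 faults
Smallest f with faults ≤ 6 is 3.

3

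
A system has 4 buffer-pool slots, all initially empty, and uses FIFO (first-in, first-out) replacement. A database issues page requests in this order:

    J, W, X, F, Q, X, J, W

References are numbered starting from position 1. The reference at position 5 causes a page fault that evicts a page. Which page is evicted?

pos 1: J -> miss, frames (J)
pos 2: W -> miss, frames (J W)
pos 3: X -> miss, frames (J W X)
pos 4: F -> miss, frames (J W X F)
pos 5: Q -> miss, evict J, frames (W X F Q)
At position 5, page J is evicted.

J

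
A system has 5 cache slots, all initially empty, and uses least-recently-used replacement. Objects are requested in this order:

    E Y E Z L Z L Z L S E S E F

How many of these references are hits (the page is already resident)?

8

E -> fault, frames {E}
Y -> fault, frames {E,Y}
E -> hit
Z -> fault, frames {Y,E,Z}
L -> fault, frames {Y,E,Z,L}
Z -> hit
L -> hit
Z -> hit
L -> hit
S -> fault, frames {Y,E,Z,L,S}
E -> hit
S -> hit
E -> hit
F -> fault, evict Y, frames {Z,L,S,E,F}
Hits: 8.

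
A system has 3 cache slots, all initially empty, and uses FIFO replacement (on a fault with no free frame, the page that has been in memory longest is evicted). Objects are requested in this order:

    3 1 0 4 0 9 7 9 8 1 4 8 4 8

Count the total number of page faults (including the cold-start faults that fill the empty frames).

9

3: miss, frames (3)
1: miss, frames (3 1)
0: miss, frames (3 1 0)
4: miss, evict 3, frames (1 0 4)
0: hit
9: miss, evict 1, frames (0 4 9)
7: miss, evict 0, frames (4 9 7)
9: hit
8: miss, evict 4, frames (9 7 8)
1: miss, evict 9, frames (7 8 1)
4: miss, evict 7, frames (8 1 4)
8: hit
4: hit
8: hit
Page faults: 9.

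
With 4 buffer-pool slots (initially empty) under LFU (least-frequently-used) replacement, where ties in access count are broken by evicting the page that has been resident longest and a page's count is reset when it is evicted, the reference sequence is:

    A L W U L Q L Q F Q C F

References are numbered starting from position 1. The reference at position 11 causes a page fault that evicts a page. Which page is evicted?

U

pos 1: A → miss, frames {A}
pos 2: L → miss, frames {A,L}
pos 3: W → miss, frames {A,L,W}
pos 4: U → miss, frames {A,L,W,U}
pos 5: L → hit
pos 6: Q → miss, evict A, frames {L,W,U,Q}
pos 7: L → hit
pos 8: Q → hit
pos 9: F → miss, evict W, frames {L,U,Q,F}
pos 10: Q → hit
pos 11: C → miss, evict U, frames {L,Q,F,C}
At position 11, page U is evicted.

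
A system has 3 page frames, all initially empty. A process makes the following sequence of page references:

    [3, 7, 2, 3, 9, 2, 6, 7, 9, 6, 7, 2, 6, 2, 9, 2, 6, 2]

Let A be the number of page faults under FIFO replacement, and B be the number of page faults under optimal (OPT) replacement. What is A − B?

3

Under FIFO: F F F . F . F F . . . F . . F . F . → 9 faults.
Under OPT: F F F . F . F . . . . F . . . . . . → 6 faults.
A − B = 9 − 6 = 3.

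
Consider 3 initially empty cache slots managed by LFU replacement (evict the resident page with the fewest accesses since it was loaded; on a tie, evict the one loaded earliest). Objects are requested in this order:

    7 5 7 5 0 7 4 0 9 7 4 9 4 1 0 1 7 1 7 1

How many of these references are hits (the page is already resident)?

7: fault, frames [7]
5: fault, frames [7, 5]
7: hit
5: hit
0: fault, frames [7, 5, 0]
7: hit
4: fault, evict 0, frames [7, 5, 4]
0: fault, evict 4, frames [7, 5, 0]
9: fault, evict 0, frames [7, 5, 9]
7: hit
4: fault, evict 9, frames [7, 5, 4]
9: fault, evict 4, frames [7, 5, 9]
4: fault, evict 9, frames [7, 5, 4]
1: fault, evict 4, frames [7, 5, 1]
0: fault, evict 1, frames [7, 5, 0]
1: fault, evict 0, frames [7, 5, 1]
7: hit
1: hit
7: hit
1: hit
Hits: 8.

8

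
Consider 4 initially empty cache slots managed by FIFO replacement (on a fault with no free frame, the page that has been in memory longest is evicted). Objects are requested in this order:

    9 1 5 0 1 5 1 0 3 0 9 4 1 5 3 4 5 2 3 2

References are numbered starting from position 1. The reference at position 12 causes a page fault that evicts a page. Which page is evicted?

5

pos 1: 9 → fault, frames (9)
pos 2: 1 → fault, frames (9 1)
pos 3: 5 → fault, frames (9 1 5)
pos 4: 0 → fault, frames (9 1 5 0)
pos 5: 1 → hit
pos 6: 5 → hit
pos 7: 1 → hit
pos 8: 0 → hit
pos 9: 3 → fault, evict 9, frames (1 5 0 3)
pos 10: 0 → hit
pos 11: 9 → fault, evict 1, frames (5 0 3 9)
pos 12: 4 → fault, evict 5, frames (0 3 9 4)
At position 12, page 5 is evicted.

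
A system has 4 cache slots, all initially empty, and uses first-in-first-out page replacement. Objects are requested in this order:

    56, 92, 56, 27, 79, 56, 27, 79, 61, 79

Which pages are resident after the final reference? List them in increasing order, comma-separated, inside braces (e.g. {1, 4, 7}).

56: miss, frames {56}
92: miss, frames {56,92}
56: hit
27: miss, frames {56,92,27}
79: miss, frames {56,92,27,79}
56: hit
27: hit
79: hit
61: miss, evict 56, frames {92,27,79,61}
79: hit

{27, 61, 79, 92}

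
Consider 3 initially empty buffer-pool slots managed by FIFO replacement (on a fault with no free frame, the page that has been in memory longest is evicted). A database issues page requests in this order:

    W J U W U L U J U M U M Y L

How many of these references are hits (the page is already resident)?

W → fault, frames (W)
J → fault, frames (W J)
U → fault, frames (W J U)
W → hit
U → hit
L → fault, evict W, frames (J U L)
U → hit
J → hit
U → hit
M → fault, evict J, frames (U L M)
U → hit
M → hit
Y → fault, evict U, frames (L M Y)
L → hit
Hits: 8.

8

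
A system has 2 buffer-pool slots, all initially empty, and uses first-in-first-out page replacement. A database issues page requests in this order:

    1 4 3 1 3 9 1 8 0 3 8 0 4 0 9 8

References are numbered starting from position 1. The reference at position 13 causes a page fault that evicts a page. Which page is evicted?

pos 1: 1: fault, frames (1)
pos 2: 4: fault, frames (1 4)
pos 3: 3: fault, evict 1, frames (4 3)
pos 4: 1: fault, evict 4, frames (3 1)
pos 5: 3: hit
pos 6: 9: fault, evict 3, frames (1 9)
pos 7: 1: hit
pos 8: 8: fault, evict 1, frames (9 8)
pos 9: 0: fault, evict 9, frames (8 0)
pos 10: 3: fault, evict 8, frames (0 3)
pos 11: 8: fault, evict 0, frames (3 8)
pos 12: 0: fault, evict 3, frames (8 0)
pos 13: 4: fault, evict 8, frames (0 4)
At position 13, page 8 is evicted.

8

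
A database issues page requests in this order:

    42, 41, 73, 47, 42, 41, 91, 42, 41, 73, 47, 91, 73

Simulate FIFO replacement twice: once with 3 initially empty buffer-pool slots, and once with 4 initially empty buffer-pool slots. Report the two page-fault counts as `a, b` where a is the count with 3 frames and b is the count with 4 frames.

3 frames: F F F F F F F . . F F . . → 9 faults.
4 frames: F F F F . . F F F F F F . → 10 faults.
10 > 9: adding a frame increased faults — Belady's anomaly.

9, 10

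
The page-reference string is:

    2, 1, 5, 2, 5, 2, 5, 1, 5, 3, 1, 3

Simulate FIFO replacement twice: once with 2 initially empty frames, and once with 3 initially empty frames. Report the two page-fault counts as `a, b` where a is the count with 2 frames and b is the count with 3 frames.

8, 4

2 frames: F F F F . . . F F F F . → 8 faults.
3 frames: F F F . . . . . . F . . → 4 faults.
4 < 8: adding a frame reduced faults, as is typical.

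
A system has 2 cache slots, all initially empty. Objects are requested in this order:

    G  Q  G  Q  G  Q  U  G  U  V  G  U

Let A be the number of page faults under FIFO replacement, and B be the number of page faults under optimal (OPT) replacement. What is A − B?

1

Under FIFO: F F . . . . F F . F . F → 6 faults.
Under OPT: F F . . . . F . . F . F → 5 faults.
A − B = 6 − 5 = 1.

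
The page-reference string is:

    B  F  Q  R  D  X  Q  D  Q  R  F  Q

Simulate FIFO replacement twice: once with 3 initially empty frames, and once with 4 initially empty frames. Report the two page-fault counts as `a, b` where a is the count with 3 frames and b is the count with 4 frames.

9, 8

3 frames: F F F F F F F . . F F . → 9 faults.
4 frames: F F F F F F . . . . F F → 8 faults.
8 < 9: adding a frame reduced faults, as is typical.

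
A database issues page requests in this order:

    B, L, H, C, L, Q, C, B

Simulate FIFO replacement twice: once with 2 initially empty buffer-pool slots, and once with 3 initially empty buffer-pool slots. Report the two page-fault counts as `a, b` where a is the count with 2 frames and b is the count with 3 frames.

2 frames: F F F F F F F F → 8 faults.
3 frames: F F F F . F . F → 6 faults.
6 < 8: adding a frame reduced faults, as is typical.

8, 6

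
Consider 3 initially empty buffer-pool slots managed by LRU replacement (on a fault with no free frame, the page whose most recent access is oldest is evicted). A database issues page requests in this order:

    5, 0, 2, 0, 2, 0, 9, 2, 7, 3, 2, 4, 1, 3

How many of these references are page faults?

5: miss, frames [5]
0: miss, frames [5, 0]
2: miss, frames [5, 0, 2]
0: hit
2: hit
0: hit
9: miss, evict 5, frames [2, 0, 9]
2: hit
7: miss, evict 0, frames [9, 2, 7]
3: miss, evict 9, frames [2, 7, 3]
2: hit
4: miss, evict 7, frames [3, 2, 4]
1: miss, evict 3, frames [2, 4, 1]
3: miss, evict 2, frames [4, 1, 3]
Page faults: 9.

9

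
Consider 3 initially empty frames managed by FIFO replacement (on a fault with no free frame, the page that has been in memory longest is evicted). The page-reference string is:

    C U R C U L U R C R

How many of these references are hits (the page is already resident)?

5

C: miss, frames (C)
U: miss, frames (C U)
R: miss, frames (C U R)
C: hit
U: hit
L: miss, evict C, frames (U R L)
U: hit
R: hit
C: miss, evict U, frames (R L C)
R: hit
Hits: 5.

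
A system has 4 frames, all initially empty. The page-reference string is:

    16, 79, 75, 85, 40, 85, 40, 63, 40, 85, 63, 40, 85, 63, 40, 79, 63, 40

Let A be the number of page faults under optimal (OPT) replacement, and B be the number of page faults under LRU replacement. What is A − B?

Under OPT: F F F F F . . F . . . . . . . . . . → 6 faults.
Under LRU: F F F F F . . F . . . . . . . F . . → 7 faults.
A − B = 6 − 7 = -1.

-1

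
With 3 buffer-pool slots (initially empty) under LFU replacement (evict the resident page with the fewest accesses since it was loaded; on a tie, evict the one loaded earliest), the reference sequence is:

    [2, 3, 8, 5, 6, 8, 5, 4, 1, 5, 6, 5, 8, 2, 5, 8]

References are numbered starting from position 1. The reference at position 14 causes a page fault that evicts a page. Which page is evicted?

pos 1: 2 → fault, frames {2}
pos 2: 3 → fault, frames {2,3}
pos 3: 8 → fault, frames {2,3,8}
pos 4: 5 → fault, evict 2, frames {3,8,5}
pos 5: 6 → fault, evict 3, frames {8,5,6}
pos 6: 8 → hit
pos 7: 5 → hit
pos 8: 4 → fault, evict 6, frames {8,5,4}
pos 9: 1 → fault, evict 4, frames {8,5,1}
pos 10: 5 → hit
pos 11: 6 → fault, evict 1, frames {8,5,6}
pos 12: 5 → hit
pos 13: 8 → hit
pos 14: 2 → fault, evict 6, frames {8,5,2}
At position 14, page 6 is evicted.

6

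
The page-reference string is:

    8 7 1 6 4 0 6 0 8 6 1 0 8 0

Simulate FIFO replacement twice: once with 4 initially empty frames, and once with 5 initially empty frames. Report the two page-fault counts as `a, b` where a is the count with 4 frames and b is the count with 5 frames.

4 frames: F F F F F F . . F . F . . . → 8 faults.
5 frames: F F F F F F . . F . . . . . → 7 faults.
7 < 8: adding a frame reduced faults, as is typical.

8, 7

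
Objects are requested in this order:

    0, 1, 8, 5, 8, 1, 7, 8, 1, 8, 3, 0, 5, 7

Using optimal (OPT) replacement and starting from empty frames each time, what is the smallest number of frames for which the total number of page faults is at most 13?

2

f=1: 14 faults
f=2: 11 faults
f=3: 8 faults
f=4: 7 faults
f=5: 6 faults
f=6: 6 faults
Smallest f with faults ≤ 13 is 2.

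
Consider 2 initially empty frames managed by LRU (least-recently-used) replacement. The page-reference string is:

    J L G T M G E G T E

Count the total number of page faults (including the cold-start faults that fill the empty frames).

J → fault, frames {J}
L → fault, frames {J,L}
G → fault, evict J, frames {L,G}
T → fault, evict L, frames {G,T}
M → fault, evict G, frames {T,M}
G → fault, evict T, frames {M,G}
E → fault, evict M, frames {G,E}
G → hit
T → fault, evict E, frames {G,T}
E → fault, evict G, frames {T,E}
Page faults: 9.

9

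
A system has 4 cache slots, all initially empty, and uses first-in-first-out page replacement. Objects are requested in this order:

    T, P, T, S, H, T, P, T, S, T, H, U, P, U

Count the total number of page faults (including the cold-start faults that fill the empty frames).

T → miss, frames [T]
P → miss, frames [T, P]
T → hit
S → miss, frames [T, P, S]
H → miss, frames [T, P, S, H]
T → hit
P → hit
T → hit
S → hit
T → hit
H → hit
U → miss, evict T, frames [P, S, H, U]
P → hit
U → hit
Page faults: 5.

5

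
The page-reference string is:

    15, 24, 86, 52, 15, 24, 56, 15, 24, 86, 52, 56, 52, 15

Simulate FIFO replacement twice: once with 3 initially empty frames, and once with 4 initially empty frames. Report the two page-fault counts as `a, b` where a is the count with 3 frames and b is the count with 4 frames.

10, 11

3 frames: F F F F F F F . . F F . . F → 10 faults.
4 frames: F F F F . . F F F F F F . F → 11 faults.
11 > 10: adding a frame increased faults — Belady's anomaly.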